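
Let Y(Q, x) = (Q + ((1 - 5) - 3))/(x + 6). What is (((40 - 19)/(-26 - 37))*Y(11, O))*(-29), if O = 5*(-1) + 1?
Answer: 58/3 ≈ 19.333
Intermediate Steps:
O = -4 (O = -5 + 1 = -4)
Y(Q, x) = (-7 + Q)/(6 + x) (Y(Q, x) = (Q + (-4 - 3))/(6 + x) = (Q - 7)/(6 + x) = (-7 + Q)/(6 + x))
(((40 - 19)/(-26 - 37))*Y(11, O))*(-29) = (((40 - 19)/(-26 - 37))*((-7 + 11)/(6 - 4)))*(-29) = ((21/(-63))*(4/2))*(-29) = ((21*(-1/63))*((½)*4))*(-29) = -⅓*2*(-29) = -⅔*(-29) = 58/3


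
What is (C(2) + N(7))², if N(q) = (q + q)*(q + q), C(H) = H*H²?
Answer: 41616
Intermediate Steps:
C(H) = H³
N(q) = 4*q² (N(q) = (2*q)*(2*q) = 4*q²)
(C(2) + N(7))² = (2³ + 4*7²)² = (8 + 4*49)² = (8 + 196)² = 204² = 41616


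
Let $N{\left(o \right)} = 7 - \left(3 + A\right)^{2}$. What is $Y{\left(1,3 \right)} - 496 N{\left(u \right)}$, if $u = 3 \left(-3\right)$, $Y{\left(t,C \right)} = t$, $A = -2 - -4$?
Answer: $8929$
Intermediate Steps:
$A = 2$ ($A = -2 + 4 = 2$)
$u = -9$
$N{\left(o \right)} = -18$ ($N{\left(o \right)} = 7 - \left(3 + 2\right)^{2} = 7 - 5^{2} = 7 - 25 = -18$)
$Y{\left(1,3 \right)} - 496 N{\left(u \right)} = 1 - -8928 = 1 + 8928 = 8929$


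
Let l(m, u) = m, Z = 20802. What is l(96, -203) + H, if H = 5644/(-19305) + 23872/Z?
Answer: 6482562172/66930435 ≈ 96.855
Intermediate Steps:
H = 57240412/66930435 (H = 5644/(-19305) + 23872/20802 = 5644*(-1/19305) + 23872*(1/20802) = -5644/19305 + 11936/10401 = 57240412/66930435 ≈ 0.85522)
l(96, -203) + H = 96 + 57240412/66930435 = 6482562172/66930435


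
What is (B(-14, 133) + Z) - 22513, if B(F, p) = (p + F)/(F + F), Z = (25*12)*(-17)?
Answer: -110469/4 ≈ -27617.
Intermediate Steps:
Z = -5100 (Z = 300*(-17) = -5100)
B(F, p) = (F + p)/(2*F) (B(F, p) = (F + p)/((2*F)) = (F + p)*(1/(2*F)) = (F + p)/(2*F))
(B(-14, 133) + Z) - 22513 = ((½)*(-14 + 133)/(-14) - 5100) - 22513 = ((½)*(-1/14)*119 - 5100) - 22513 = (-17/4 - 5100) - 22513 = -20417/4 - 22513 = -110469/4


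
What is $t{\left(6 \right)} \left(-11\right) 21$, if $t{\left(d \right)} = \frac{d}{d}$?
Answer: $-231$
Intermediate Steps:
$t{\left(d \right)} = 1$
$t{\left(6 \right)} \left(-11\right) 21 = 1 \left(-11\right) 21 = \left(-11\right) 21 = -231$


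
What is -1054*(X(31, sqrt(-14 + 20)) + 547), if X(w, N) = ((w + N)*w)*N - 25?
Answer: -746232 - 1012894*sqrt(6) ≈ -3.2273e+6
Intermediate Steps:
X(w, N) = -25 + N*w*(N + w) (X(w, N) = ((N + w)*w)*N - 25 = (w*(N + w))*N - 25 = N*w*(N + w) - 25 = -25 + N*w*(N + w))
-1054*(X(31, sqrt(-14 + 20)) + 547) = -1054*((-25 + sqrt(-14 + 20)*31**2 + 31*(sqrt(-14 + 20))**2) + 547) = -1054*((-25 + sqrt(6)*961 + 31*(sqrt(6))**2) + 547) = -1054*((-25 + 961*sqrt(6) + 31*6) + 547) = -1054*((-25 + 961*sqrt(6) + 186) + 547) = -1054*((161 + 961*sqrt(6)) + 547) = -1054*(708 + 961*sqrt(6)) = -746232 - 1012894*sqrt(6)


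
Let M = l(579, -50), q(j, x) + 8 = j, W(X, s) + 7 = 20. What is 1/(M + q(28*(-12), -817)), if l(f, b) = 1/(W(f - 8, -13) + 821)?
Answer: -834/286895 ≈ -0.0029070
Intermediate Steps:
W(X, s) = 13 (W(X, s) = -7 + 20 = 13)
q(j, x) = -8 + j
l(f, b) = 1/834 (l(f, b) = 1/(13 + 821) = 1/834)
M = 1/834 ≈ 0.0011990
1/(M + q(28*(-12), -817)) = 1/(1/834 + (-8 + 28*(-12))) = 1/(1/834 + (-8 - 336)) = 1/(1/834 - 344) = 1/(-286895/834) = -834/286895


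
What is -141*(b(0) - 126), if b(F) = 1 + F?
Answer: 17625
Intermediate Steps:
-141*(b(0) - 126) = -141*((1 + 0) - 126) = -141*(1 - 126) = -141*(-125) = 17625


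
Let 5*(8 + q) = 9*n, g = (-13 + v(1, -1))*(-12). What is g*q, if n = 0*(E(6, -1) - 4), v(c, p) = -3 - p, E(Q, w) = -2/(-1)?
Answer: -1440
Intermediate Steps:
E(Q, w) = 2 (E(Q, w) = -2*(-1) = 2)
n = 0 (n = 0*(2 - 4) = 0*(-2) = 0)
g = 180 (g = (-13 + (-3 - 1*(-1)))*(-12) = (-13 + (-3 + 1))*(-12) = (-13 - 2)*(-12) = -15*(-12) = 180)
q = -8 (q = -8 + (9*0)/5 = -8 + (⅕)*0 = -8 + 0 = -8)
g*q = 180*(-8) = -1440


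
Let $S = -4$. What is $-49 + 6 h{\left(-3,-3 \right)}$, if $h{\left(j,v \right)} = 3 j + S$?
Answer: $-127$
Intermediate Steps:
$h{\left(j,v \right)} = -4 + 3 j$ ($h{\left(j,v \right)} = 3 j - 4 = -4 + 3 j$)
$-49 + 6 h{\left(-3,-3 \right)} = -49 + 6 \left(-4 + 3 \left(-3\right)\right) = -49 + 6 \left(-4 - 9\right) = -49 + 6 \left(-13\right) = -49 - 78 = -127$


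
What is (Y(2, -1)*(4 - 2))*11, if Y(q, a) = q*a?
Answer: -44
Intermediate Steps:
Y(q, a) = a*q
(Y(2, -1)*(4 - 2))*11 = ((-1*2)*(4 - 2))*11 = -2*2*11 = -4*11 = -44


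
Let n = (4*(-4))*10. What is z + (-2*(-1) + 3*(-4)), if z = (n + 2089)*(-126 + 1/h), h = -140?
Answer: -34030889/140 ≈ -2.4308e+5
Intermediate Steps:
n = -160 (n = -16*10 = -160)
z = -34029489/140 (z = (-160 + 2089)*(-126 + 1/(-140)) = 1929*(-126 - 1/140) = 1929*(-17641/140) = -34029489/140 ≈ -2.4307e+5)
z + (-2*(-1) + 3*(-4)) = -34029489/140 + (-2*(-1) + 3*(-4)) = -34029489/140 + (2 - 12) = -34029489/140 - 10 = -34030889/140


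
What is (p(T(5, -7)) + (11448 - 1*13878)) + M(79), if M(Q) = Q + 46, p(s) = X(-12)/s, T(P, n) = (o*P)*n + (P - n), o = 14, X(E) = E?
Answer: -550889/239 ≈ -2305.0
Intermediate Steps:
T(P, n) = P - n + 14*P*n (T(P, n) = (14*P)*n + (P - n) = 14*P*n + (P - n) = P - n + 14*P*n)
p(s) = -12/s
M(Q) = 46 + Q
(p(T(5, -7)) + (11448 - 1*13878)) + M(79) = (-12/(5 - 1*(-7) + 14*5*(-7)) + (11448 - 1*13878)) + (46 + 79) = (-12/(5 + 7 - 490) + (11448 - 13878)) + 125 = (-12/(-478) - 2430) + 125 = (-12*(-1/478) - 2430) + 125 = (6/239 - 2430) + 125 = -580764/239 + 125 = -550889/239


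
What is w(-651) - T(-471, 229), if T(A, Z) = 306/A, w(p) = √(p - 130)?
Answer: 102/157 + I*√781 ≈ 0.64968 + 27.946*I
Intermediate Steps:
w(p) = √(-130 + p)
w(-651) - T(-471, 229) = √(-130 - 651) - 306/(-471) = √(-781) - 306*(-1)/471 = I*√781 - 1*(-102/157) = I*√781 + 102/157 = 102/157 + I*√781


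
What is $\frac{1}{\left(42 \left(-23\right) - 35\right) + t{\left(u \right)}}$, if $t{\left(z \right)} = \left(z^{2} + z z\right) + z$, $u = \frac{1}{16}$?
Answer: $- \frac{128}{128119} \approx -0.00099907$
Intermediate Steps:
$u = \frac{1}{16} \approx 0.0625$
$t{\left(z \right)} = z + 2 z^{2}$ ($t{\left(z \right)} = \left(z^{2} + z^{2}\right) + z = 2 z^{2} + z = z + 2 z^{2}$)
$\frac{1}{\left(42 \left(-23\right) - 35\right) + t{\left(u \right)}} = \frac{1}{\left(42 \left(-23\right) - 35\right) + \frac{1 + 2 \cdot \frac{1}{16}}{16}} = \frac{1}{\left(-966 - 35\right) + \frac{1 + \frac{1}{8}}{16}} = \frac{1}{-1001 + \frac{1}{16} \cdot \frac{9}{8}} = \frac{1}{-1001 + \frac{9}{128}} = \frac{1}{- \frac{128119}{128}} = - \frac{128}{128119}$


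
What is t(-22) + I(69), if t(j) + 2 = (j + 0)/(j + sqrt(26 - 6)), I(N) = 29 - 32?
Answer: -459/116 + 11*sqrt(5)/116 ≈ -3.7449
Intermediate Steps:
I(N) = -3
t(j) = -2 + j/(j + 2*sqrt(5)) (t(j) = -2 + (j + 0)/(j + sqrt(26 - 6)) = -2 + j/(j + sqrt(20)) = -2 + j/(j + 2*sqrt(5)))
t(-22) + I(69) = (-1*(-22) - 4*sqrt(5))/(-22 + 2*sqrt(5)) - 3 = (22 - 4*sqrt(5))/(-22 + 2*sqrt(5)) - 3 = -3 + (22 - 4*sqrt(5))/(-22 + 2*sqrt(5))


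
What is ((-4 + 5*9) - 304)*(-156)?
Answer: 41028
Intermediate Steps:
((-4 + 5*9) - 304)*(-156) = ((-4 + 45) - 304)*(-156) = (41 - 304)*(-156) = -263*(-156) = 41028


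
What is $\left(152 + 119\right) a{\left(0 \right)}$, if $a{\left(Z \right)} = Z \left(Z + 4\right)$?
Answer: $0$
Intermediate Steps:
$a{\left(Z \right)} = Z \left(4 + Z\right)$
$\left(152 + 119\right) a{\left(0 \right)} = \left(152 + 119\right) 0 \left(4 + 0\right) = 271 \cdot 0 \cdot 4 = 271 \cdot 0 = 0$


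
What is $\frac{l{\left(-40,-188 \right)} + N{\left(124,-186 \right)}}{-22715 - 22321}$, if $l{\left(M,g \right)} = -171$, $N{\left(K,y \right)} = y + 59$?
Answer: $\frac{149}{22518} \approx 0.0066169$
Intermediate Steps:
$N{\left(K,y \right)} = 59 + y$
$\frac{l{\left(-40,-188 \right)} + N{\left(124,-186 \right)}}{-22715 - 22321} = \frac{-171 + \left(59 - 186\right)}{-22715 - 22321} = \frac{-171 - 127}{-45036} = \left(-298\right) \left(- \frac{1}{45036}\right) = \frac{149}{22518}$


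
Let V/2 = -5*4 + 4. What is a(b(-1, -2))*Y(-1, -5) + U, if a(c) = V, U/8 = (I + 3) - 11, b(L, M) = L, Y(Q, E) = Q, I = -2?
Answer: -48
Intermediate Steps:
U = -80 (U = 8*((-2 + 3) - 11) = 8*(1 - 11) = 8*(-10) = -80)
V = -32 (V = 2*(-5*4 + 4) = 2*(-20 + 4) = 2*(-16) = -32)
a(c) = -32
a(b(-1, -2))*Y(-1, -5) + U = -32*(-1) - 80 = 32 - 80 = -48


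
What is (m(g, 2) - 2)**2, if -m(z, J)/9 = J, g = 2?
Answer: 400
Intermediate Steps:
m(z, J) = -9*J
(m(g, 2) - 2)**2 = (-9*2 - 2)**2 = (-18 - 2)**2 = (-20)**2 = 400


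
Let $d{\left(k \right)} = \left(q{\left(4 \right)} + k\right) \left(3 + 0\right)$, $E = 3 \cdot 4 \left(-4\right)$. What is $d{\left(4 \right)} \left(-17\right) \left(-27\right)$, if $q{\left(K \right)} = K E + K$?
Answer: $-253368$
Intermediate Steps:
$E = -48$ ($E = 12 \left(-4\right) = -48$)
$q{\left(K \right)} = - 47 K$ ($q{\left(K \right)} = K \left(-48\right) + K = - 48 K + K = - 47 K$)
$d{\left(k \right)} = -564 + 3 k$ ($d{\left(k \right)} = \left(\left(-47\right) 4 + k\right) \left(3 + 0\right) = \left(-188 + k\right) 3 = -564 + 3 k$)
$d{\left(4 \right)} \left(-17\right) \left(-27\right) = \left(-564 + 3 \cdot 4\right) \left(-17\right) \left(-27\right) = \left(-564 + 12\right) \left(-17\right) \left(-27\right) = \left(-552\right) \left(-17\right) \left(-27\right) = 9384 \left(-27\right) = -253368$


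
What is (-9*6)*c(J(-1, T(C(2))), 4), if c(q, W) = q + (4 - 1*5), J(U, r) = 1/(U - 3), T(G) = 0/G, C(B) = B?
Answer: 135/2 ≈ 67.500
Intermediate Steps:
T(G) = 0
J(U, r) = 1/(-3 + U)
c(q, W) = -1 + q (c(q, W) = q + (4 - 5) = q - 1 = -1 + q)
(-9*6)*c(J(-1, T(C(2))), 4) = (-9*6)*(-1 + 1/(-3 - 1)) = -54*(-1 + 1/(-4)) = -54*(-1 - 1/4) = -54*(-5/4) = 135/2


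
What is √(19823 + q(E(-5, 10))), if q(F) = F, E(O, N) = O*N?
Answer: 39*√13 ≈ 140.62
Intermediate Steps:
E(O, N) = N*O
√(19823 + q(E(-5, 10))) = √(19823 + 10*(-5)) = √(19823 - 50) = √19773 = 39*√13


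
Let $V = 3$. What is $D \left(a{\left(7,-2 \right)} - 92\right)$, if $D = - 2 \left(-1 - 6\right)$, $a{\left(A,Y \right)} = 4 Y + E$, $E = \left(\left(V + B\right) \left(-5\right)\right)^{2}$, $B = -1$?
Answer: $0$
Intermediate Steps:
$E = 100$ ($E = \left(\left(3 - 1\right) \left(-5\right)\right)^{2} = \left(2 \left(-5\right)\right)^{2} = \left(-10\right)^{2} = 100$)
$a{\left(A,Y \right)} = 100 + 4 Y$ ($a{\left(A,Y \right)} = 4 Y + 100 = 100 + 4 Y$)
$D = 14$ ($D = \left(-2\right) \left(-7\right) = 14$)
$D \left(a{\left(7,-2 \right)} - 92\right) = 14 \left(\left(100 + 4 \left(-2\right)\right) - 92\right) = 14 \left(\left(100 - 8\right) - 92\right) = 14 \left(92 - 92\right) = 14 \cdot 0 = 0$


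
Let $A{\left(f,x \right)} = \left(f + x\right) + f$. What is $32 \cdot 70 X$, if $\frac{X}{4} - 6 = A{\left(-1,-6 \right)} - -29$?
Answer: $241920$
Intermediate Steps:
$A{\left(f,x \right)} = x + 2 f$
$X = 108$ ($X = 24 + 4 \left(\left(-6 + 2 \left(-1\right)\right) - -29\right) = 24 + 4 \left(\left(-6 - 2\right) + 29\right) = 24 + 4 \left(-8 + 29\right) = 24 + 4 \cdot 21 = 24 + 84 = 108$)
$32 \cdot 70 X = 32 \cdot 70 \cdot 108 = 2240 \cdot 108 = 241920$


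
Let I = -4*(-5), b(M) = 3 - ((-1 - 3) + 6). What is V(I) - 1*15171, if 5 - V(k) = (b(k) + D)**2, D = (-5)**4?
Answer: -407042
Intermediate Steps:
D = 625
b(M) = 1 (b(M) = 3 - (-4 + 6) = 3 - 1*2 = 3 - 2 = 1)
I = 20
V(k) = -391871 (V(k) = 5 - (1 + 625)**2 = 5 - 1*626**2 = 5 - 1*391876 = 5 - 391876 = -391871)
V(I) - 1*15171 = -391871 - 1*15171 = -391871 - 15171 = -407042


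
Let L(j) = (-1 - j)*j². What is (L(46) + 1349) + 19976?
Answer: -78127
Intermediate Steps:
L(j) = j²*(-1 - j)
(L(46) + 1349) + 19976 = (46²*(-1 - 1*46) + 1349) + 19976 = (2116*(-1 - 46) + 1349) + 19976 = (2116*(-47) + 1349) + 19976 = (-99452 + 1349) + 19976 = -98103 + 19976 = -78127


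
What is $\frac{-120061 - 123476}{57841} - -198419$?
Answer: $\frac{1639501406}{8263} \approx 1.9841 \cdot 10^{5}$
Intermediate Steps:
$\frac{-120061 - 123476}{57841} - -198419 = \left(-120061 - 123476\right) \frac{1}{57841} + 198419 = \left(-243537\right) \frac{1}{57841} + 198419 = - \frac{34791}{8263} + 198419 = \frac{1639501406}{8263}$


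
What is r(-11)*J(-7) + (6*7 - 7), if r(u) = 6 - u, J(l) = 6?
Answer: 137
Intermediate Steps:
r(-11)*J(-7) + (6*7 - 7) = (6 - 1*(-11))*6 + (6*7 - 7) = (6 + 11)*6 + (42 - 7) = 17*6 + 35 = 102 + 35 = 137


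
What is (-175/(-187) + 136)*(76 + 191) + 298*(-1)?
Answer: 6781343/187 ≈ 36264.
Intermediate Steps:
(-175/(-187) + 136)*(76 + 191) + 298*(-1) = (-175*(-1/187) + 136)*267 - 298 = (175/187 + 136)*267 - 298 = (25607/187)*267 - 298 = 6837069/187 - 298 = 6781343/187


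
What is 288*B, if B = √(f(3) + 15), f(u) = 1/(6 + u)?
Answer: 192*√34 ≈ 1119.5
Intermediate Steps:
B = 2*√34/3 (B = √(1/(6 + 3) + 15) = √(1/9 + 15) = √(⅑ + 15) = √(136/9) = 2*√34/3 ≈ 3.8873)
288*B = 288*(2*√34/3) = 192*√34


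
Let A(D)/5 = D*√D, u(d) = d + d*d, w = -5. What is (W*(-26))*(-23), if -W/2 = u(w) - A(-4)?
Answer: -23920 - 47840*I ≈ -23920.0 - 47840.0*I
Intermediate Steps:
u(d) = d + d²
A(D) = 5*D^(3/2) (A(D) = 5*(D*√D) = 5*D^(3/2))
W = -40 - 80*I (W = -2*(-5*(1 - 5) - 5*(-4)^(3/2)) = -2*(-5*(-4) - 5*(-8*I)) = -2*(20 - (-40)*I) = -2*(20 + 40*I) = -40 - 80*I ≈ -40.0 - 80.0*I)
(W*(-26))*(-23) = ((-40 - 80*I)*(-26))*(-23) = (1040 + 2080*I)*(-23) = -23920 - 47840*I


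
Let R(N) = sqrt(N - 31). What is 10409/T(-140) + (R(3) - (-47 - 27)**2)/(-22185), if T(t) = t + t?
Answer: -6554011/177480 - 2*I*sqrt(7)/22185 ≈ -36.928 - 0.00023852*I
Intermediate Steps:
R(N) = sqrt(-31 + N)
T(t) = 2*t
10409/T(-140) + (R(3) - (-47 - 27)**2)/(-22185) = 10409/((2*(-140))) + (sqrt(-31 + 3) - (-47 - 27)**2)/(-22185) = 10409/(-280) + (sqrt(-28) - 1*(-74)**2)*(-1/22185) = 10409*(-1/280) + (2*I*sqrt(7) - 1*5476)*(-1/22185) = -1487/40 + (2*I*sqrt(7) - 5476)*(-1/22185) = -1487/40 + (-5476 + 2*I*sqrt(7))*(-1/22185) = -1487/40 + (5476/22185 - 2*I*sqrt(7)/22185) = -6554011/177480 - 2*I*sqrt(7)/22185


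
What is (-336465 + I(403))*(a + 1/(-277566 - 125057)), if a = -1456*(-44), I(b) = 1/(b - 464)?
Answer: -529398105184596786/24560003 ≈ -2.1555e+10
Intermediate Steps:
I(b) = 1/(-464 + b)
a = 64064
(-336465 + I(403))*(a + 1/(-277566 - 125057)) = (-336465 + 1/(-464 + 403))*(64064 + 1/(-277566 - 125057)) = (-336465 + 1/(-61))*(64064 + 1/(-402623)) = (-336465 - 1/61)*(64064 - 1/402623) = -20524366/61*25793639871/402623 = -529398105184596786/24560003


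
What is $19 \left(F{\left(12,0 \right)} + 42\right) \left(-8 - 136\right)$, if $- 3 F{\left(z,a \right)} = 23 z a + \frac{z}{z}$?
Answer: $-114000$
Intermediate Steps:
$F{\left(z,a \right)} = - \frac{1}{3} - \frac{23 a z}{3}$ ($F{\left(z,a \right)} = - \frac{23 z a + \frac{z}{z}}{3} = - \frac{23 a z + 1}{3} = - \frac{1 + 23 a z}{3} = - \frac{1}{3} - \frac{23 a z}{3}$)
$19 \left(F{\left(12,0 \right)} + 42\right) \left(-8 - 136\right) = 19 \left(\left(- \frac{1}{3} - 0 \cdot 12\right) + 42\right) \left(-8 - 136\right) = 19 \left(\left(- \frac{1}{3} + 0\right) + 42\right) \left(-144\right) = 19 \left(- \frac{1}{3} + 42\right) \left(-144\right) = 19 \cdot \frac{125}{3} \left(-144\right) = 19 \left(-6000\right) = -114000$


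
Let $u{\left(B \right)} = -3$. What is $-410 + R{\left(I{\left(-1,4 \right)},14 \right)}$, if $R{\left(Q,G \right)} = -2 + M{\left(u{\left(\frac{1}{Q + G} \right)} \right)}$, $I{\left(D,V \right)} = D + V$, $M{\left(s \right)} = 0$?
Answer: $-412$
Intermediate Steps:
$R{\left(Q,G \right)} = -2$ ($R{\left(Q,G \right)} = -2 + 0 = -2$)
$-410 + R{\left(I{\left(-1,4 \right)},14 \right)} = -410 - 2 = -412$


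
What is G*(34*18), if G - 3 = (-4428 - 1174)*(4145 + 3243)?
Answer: -25329194676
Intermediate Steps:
G = -41387573 (G = 3 + (-4428 - 1174)*(4145 + 3243) = 3 - 5602*7388 = 3 - 41387576 = -41387573)
G*(34*18) = -1407177482*18 = -41387573*612 = -25329194676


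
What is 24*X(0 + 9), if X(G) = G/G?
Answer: 24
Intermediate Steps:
X(G) = 1
24*X(0 + 9) = 24*1 = 24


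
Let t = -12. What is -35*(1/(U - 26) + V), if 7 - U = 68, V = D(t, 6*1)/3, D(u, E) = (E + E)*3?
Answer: -36505/87 ≈ -419.60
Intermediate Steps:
D(u, E) = 6*E (D(u, E) = (2*E)*3 = 6*E)
V = 12 (V = (6*(6*1))/3 = (6*6)*(⅓) = 36*(⅓) = 12)
U = -61 (U = 7 - 1*68 = 7 - 68 = -61)
-35*(1/(U - 26) + V) = -35*(1/(-61 - 26) + 12) = -35*(1/(-87) + 12) = -35*(-1/87 + 12) = -35*1043/87 = -36505/87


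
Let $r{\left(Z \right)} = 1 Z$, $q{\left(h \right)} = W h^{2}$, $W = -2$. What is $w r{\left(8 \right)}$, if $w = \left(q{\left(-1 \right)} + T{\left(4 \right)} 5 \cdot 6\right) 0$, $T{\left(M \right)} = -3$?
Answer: $0$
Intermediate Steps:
$q{\left(h \right)} = - 2 h^{2}$
$r{\left(Z \right)} = Z$
$w = 0$ ($w = \left(- 2 \left(-1\right)^{2} + \left(-3\right) 5 \cdot 6\right) 0 = \left(\left(-2\right) 1 - 90\right) 0 = \left(-2 - 90\right) 0 = \left(-92\right) 0 = 0$)
$w r{\left(8 \right)} = 0 \cdot 8 = 0$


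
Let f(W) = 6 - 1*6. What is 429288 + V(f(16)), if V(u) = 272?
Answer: 429560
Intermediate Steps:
f(W) = 0 (f(W) = 6 - 6 = 0)
429288 + V(f(16)) = 429288 + 272 = 429560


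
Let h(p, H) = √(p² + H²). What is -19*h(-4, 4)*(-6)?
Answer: 456*√2 ≈ 644.88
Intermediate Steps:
h(p, H) = √(H² + p²)
-19*h(-4, 4)*(-6) = -19*√(4² + (-4)²)*(-6) = -19*√(16 + 16)*(-6) = -76*√2*(-6) = 456*√2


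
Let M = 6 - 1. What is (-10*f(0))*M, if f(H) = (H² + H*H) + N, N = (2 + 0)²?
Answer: -200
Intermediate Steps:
N = 4 (N = 2² = 4)
M = 5
f(H) = 4 + 2*H² (f(H) = (H² + H*H) + 4 = (H² + H²) + 4 = 2*H² + 4 = 4 + 2*H²)
(-10*f(0))*M = -10*(4 + 2*0²)*5 = -10*(4 + 2*0)*5 = -10*(4 + 0)*5 = -10*4*5 = -40*5 = -200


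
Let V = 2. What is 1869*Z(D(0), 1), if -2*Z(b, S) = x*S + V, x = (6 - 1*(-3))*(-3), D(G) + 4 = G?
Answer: 46725/2 ≈ 23363.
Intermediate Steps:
D(G) = -4 + G
x = -27 (x = (6 + 3)*(-3) = 9*(-3) = -27)
Z(b, S) = -1 + 27*S/2 (Z(b, S) = -(-27*S + 2)/2 = -(2 - 27*S)/2 = -1 + 27*S/2)
1869*Z(D(0), 1) = 1869*(-1 + (27/2)*1) = 1869*(-1 + 27/2) = 1869*(25/2) = 46725/2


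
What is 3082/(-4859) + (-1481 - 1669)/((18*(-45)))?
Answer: 142327/43731 ≈ 3.2546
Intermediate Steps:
3082/(-4859) + (-1481 - 1669)/((18*(-45))) = 3082*(-1/4859) - 3150/(-810) = -3082/4859 - 3150*(-1/810) = -3082/4859 + 35/9 = 142327/43731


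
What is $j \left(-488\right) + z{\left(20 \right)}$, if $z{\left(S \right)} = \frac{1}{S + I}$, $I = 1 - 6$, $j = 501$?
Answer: $- \frac{3667319}{15} \approx -2.4449 \cdot 10^{5}$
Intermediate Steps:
$I = -5$ ($I = 1 - 6 = -5$)
$z{\left(S \right)} = \frac{1}{-5 + S}$ ($z{\left(S \right)} = \frac{1}{S - 5} = \frac{1}{-5 + S}$)
$j \left(-488\right) + z{\left(20 \right)} = 501 \left(-488\right) + \frac{1}{-5 + 20} = -244488 + \frac{1}{15} = - \frac{3667319}{15}$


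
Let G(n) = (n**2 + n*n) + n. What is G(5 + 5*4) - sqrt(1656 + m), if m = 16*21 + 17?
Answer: 1275 - 7*sqrt(41) ≈ 1230.2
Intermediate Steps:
G(n) = n + 2*n**2 (G(n) = (n**2 + n**2) + n = 2*n**2 + n = n + 2*n**2)
m = 353 (m = 336 + 17 = 353)
G(5 + 5*4) - sqrt(1656 + m) = (5 + 5*4)*(1 + 2*(5 + 5*4)) - sqrt(1656 + 353) = (5 + 20)*(1 + 2*(5 + 20)) - sqrt(2009) = 25*(1 + 2*25) - 7*sqrt(41) = 25*(1 + 50) - 7*sqrt(41) = 25*51 - 7*sqrt(41) = 1275 - 7*sqrt(41)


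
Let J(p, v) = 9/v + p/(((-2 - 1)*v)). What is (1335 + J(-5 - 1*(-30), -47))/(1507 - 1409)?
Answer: 188233/13818 ≈ 13.622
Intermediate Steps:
J(p, v) = 9/v - p/(3*v) (J(p, v) = 9/v + p/((-3*v)) = 9/v + p*(-1/(3*v)) = 9/v - p/(3*v))
(1335 + J(-5 - 1*(-30), -47))/(1507 - 1409) = (1335 + (⅓)*(27 - (-5 - 1*(-30)))/(-47))/(1507 - 1409) = (1335 + (⅓)*(-1/47)*(27 - (-5 + 30)))/98 = (1335 + (⅓)*(-1/47)*(27 - 1*25))*(1/98) = (1335 + (⅓)*(-1/47)*(27 - 25))*(1/98) = (1335 + (⅓)*(-1/47)*2)*(1/98) = (1335 - 2/141)*(1/98) = (188233/141)*(1/98) = 188233/13818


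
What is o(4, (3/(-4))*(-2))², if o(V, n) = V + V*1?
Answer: 64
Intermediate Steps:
o(V, n) = 2*V (o(V, n) = V + V = 2*V)
o(4, (3/(-4))*(-2))² = (2*4)² = 8² = 64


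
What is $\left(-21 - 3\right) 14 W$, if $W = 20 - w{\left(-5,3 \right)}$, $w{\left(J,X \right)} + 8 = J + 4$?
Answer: $-9744$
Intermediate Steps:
$w{\left(J,X \right)} = -4 + J$ ($w{\left(J,X \right)} = -8 + \left(J + 4\right) = -8 + \left(4 + J\right) = -4 + J$)
$W = 29$ ($W = 20 - \left(-4 - 5\right) = 20 - -9 = 20 + 9 = 29$)
$\left(-21 - 3\right) 14 W = \left(-21 - 3\right) 14 \cdot 29 = \left(-24\right) 14 \cdot 29 = \left(-336\right) 29 = -9744$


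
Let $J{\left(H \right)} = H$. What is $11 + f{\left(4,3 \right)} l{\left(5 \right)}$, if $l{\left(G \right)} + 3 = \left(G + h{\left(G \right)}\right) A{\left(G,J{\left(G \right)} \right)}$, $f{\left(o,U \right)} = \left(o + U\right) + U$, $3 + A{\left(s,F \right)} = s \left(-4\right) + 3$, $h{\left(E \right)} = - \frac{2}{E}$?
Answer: $-939$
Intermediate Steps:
$A{\left(s,F \right)} = - 4 s$ ($A{\left(s,F \right)} = -3 + \left(s \left(-4\right) + 3\right) = -3 - \left(-3 + 4 s\right) = - 4 s$)
$f{\left(o,U \right)} = o + 2 U$ ($f{\left(o,U \right)} = \left(U + o\right) + U = o + 2 U$)
$l{\left(G \right)} = -3 - 4 G \left(G - \frac{2}{G}\right)$ ($l{\left(G \right)} = -3 + \left(G - \frac{2}{G}\right) \left(- 4 G\right) = -3 - 4 G \left(G - \frac{2}{G}\right)$)
$11 + f{\left(4,3 \right)} l{\left(5 \right)} = 11 + \left(4 + 2 \cdot 3\right) \left(5 - 4 \cdot 5^{2}\right) = 11 + \left(4 + 6\right) \left(5 - 100\right) = 11 + 10 \left(5 - 100\right) = 11 + 10 \left(-95\right) = 11 - 950 = -939$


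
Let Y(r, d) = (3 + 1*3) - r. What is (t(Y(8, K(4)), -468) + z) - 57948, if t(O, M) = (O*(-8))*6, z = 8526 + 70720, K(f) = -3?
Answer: 21394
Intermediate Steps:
z = 79246
Y(r, d) = 6 - r (Y(r, d) = (3 + 3) - r = 6 - r)
t(O, M) = -48*O (t(O, M) = -8*O*6 = -48*O)
(t(Y(8, K(4)), -468) + z) - 57948 = (-48*(6 - 1*8) + 79246) - 57948 = (-48*(6 - 8) + 79246) - 57948 = (-48*(-2) + 79246) - 57948 = (96 + 79246) - 57948 = 79342 - 57948 = 21394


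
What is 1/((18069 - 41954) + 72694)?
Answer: 1/48809 ≈ 2.0488e-5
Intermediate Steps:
1/((18069 - 41954) + 72694) = 1/(-23885 + 72694) = 1/48809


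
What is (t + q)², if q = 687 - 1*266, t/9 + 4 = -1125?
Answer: 94867600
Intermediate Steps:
t = -10161 (t = -36 + 9*(-1125) = -36 - 10125 = -10161)
q = 421 (q = 687 - 266 = 421)
(t + q)² = (-10161 + 421)² = (-9740)² = 94867600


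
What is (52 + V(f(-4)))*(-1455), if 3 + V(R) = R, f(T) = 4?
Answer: -77115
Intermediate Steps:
V(R) = -3 + R
(52 + V(f(-4)))*(-1455) = (52 + (-3 + 4))*(-1455) = (52 + 1)*(-1455) = 53*(-1455) = -77115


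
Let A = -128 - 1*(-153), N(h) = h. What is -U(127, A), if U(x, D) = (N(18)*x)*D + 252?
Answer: -57402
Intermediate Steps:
A = 25 (A = -128 + 153 = 25)
U(x, D) = 252 + 18*D*x (U(x, D) = (18*x)*D + 252 = 18*D*x + 252 = 252 + 18*D*x)
-U(127, A) = -(252 + 18*25*127) = -(252 + 57150) = -1*57402 = -57402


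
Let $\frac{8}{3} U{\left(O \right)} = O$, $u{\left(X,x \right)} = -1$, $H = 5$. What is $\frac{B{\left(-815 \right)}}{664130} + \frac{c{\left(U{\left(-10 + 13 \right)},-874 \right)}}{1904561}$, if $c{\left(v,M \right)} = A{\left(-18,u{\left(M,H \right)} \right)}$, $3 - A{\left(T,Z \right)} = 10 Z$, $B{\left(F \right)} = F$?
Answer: $- \frac{308716705}{252975219386} \approx -0.0012203$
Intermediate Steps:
$U{\left(O \right)} = \frac{3 O}{8}$
$A{\left(T,Z \right)} = 3 - 10 Z$
$c{\left(v,M \right)} = 13$ ($c{\left(v,M \right)} = 3 - -10 = 3 + 10 = 13$)
$\frac{B{\left(-815 \right)}}{664130} + \frac{c{\left(U{\left(-10 + 13 \right)},-874 \right)}}{1904561} = - \frac{815}{664130} + \frac{13}{1904561} = \left(-815\right) \frac{1}{664130} + 13 \cdot \frac{1}{1904561} = - \frac{163}{132826} + \frac{13}{1904561} = - \frac{308716705}{252975219386}$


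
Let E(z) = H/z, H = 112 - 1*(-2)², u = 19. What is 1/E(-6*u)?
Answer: -19/18 ≈ -1.0556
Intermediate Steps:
H = 108 (H = 112 - 1*4 = 112 - 4 = 108)
E(z) = 108/z
1/E(-6*u) = 1/(108/((-6*19))) = 1/(108/(-114)) = 1/(108*(-1/114)) = 1/(-18/19) = -19/18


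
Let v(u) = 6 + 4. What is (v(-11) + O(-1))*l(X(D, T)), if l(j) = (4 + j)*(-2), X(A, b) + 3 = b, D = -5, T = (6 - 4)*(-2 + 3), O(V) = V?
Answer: -54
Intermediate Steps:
v(u) = 10
T = 2 (T = 2*1 = 2)
X(A, b) = -3 + b
l(j) = -8 - 2*j
(v(-11) + O(-1))*l(X(D, T)) = (10 - 1)*(-8 - 2*(-3 + 2)) = 9*(-8 - 2*(-1)) = 9*(-8 + 2) = 9*(-6) = -54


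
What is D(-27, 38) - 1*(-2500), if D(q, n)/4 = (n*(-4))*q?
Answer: 18916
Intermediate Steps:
D(q, n) = -16*n*q (D(q, n) = 4*((n*(-4))*q) = 4*((-4*n)*q) = 4*(-4*n*q) = -16*n*q)
D(-27, 38) - 1*(-2500) = -16*38*(-27) - 1*(-2500) = 16416 + 2500 = 18916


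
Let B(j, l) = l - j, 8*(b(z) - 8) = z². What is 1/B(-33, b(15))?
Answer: 8/553 ≈ 0.014467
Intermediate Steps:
b(z) = 8 + z²/8
1/B(-33, b(15)) = 1/((8 + (⅛)*15²) - 1*(-33)) = 1/((8 + (⅛)*225) + 33) = 1/((8 + 225/8) + 33) = 1/(289/8 + 33) = 1/(553/8) = 8/553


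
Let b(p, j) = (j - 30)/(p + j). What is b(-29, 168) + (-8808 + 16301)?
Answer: 1041665/139 ≈ 7494.0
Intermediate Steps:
b(p, j) = (-30 + j)/(j + p)
b(-29, 168) + (-8808 + 16301) = (-30 + 168)/(168 - 29) + (-8808 + 16301) = 138/139 + 7493 = 1041665/139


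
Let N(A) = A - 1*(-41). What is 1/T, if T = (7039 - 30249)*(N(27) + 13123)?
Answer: -1/306163110 ≈ -3.2662e-9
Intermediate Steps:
N(A) = 41 + A (N(A) = A + 41 = 41 + A)
T = -306163110 (T = (7039 - 30249)*((41 + 27) + 13123) = -23210*(68 + 13123) = -23210*13191 = -306163110)
1/T = 1/(-306163110) = -1/306163110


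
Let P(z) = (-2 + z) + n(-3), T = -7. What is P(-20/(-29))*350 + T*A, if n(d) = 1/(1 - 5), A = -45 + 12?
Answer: -18277/58 ≈ -315.12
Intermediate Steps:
A = -33
n(d) = -¼ (n(d) = 1/(-4) = -¼)
P(z) = -9/4 + z (P(z) = (-2 + z) - ¼ = -9/4 + z)
P(-20/(-29))*350 + T*A = (-9/4 - 20/(-29))*350 - 7*(-33) = (-9/4 - 20*(-1/29))*350 + 231 = (-9/4 + 20/29)*350 + 231 = -181/116*350 + 231 = -31675/58 + 231 = -18277/58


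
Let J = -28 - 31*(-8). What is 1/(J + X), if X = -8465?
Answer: -1/8245 ≈ -0.00012129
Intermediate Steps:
J = 220 (J = -28 + 248 = 220)
1/(J + X) = 1/(220 - 8465) = 1/(-8245) = -1/8245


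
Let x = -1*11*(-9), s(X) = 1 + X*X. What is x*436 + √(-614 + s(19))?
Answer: 43164 + 6*I*√7 ≈ 43164.0 + 15.875*I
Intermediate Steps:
s(X) = 1 + X²
x = 99 (x = -11*(-9) = 99)
x*436 + √(-614 + s(19)) = 99*436 + √(-614 + (1 + 19²)) = 43164 + √(-614 + (1 + 361)) = 43164 + √(-614 + 362) = 43164 + √(-252) = 43164 + 6*I*√7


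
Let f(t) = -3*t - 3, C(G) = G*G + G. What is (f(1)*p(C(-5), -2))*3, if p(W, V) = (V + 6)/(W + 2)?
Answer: -36/11 ≈ -3.2727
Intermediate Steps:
C(G) = G + G² (C(G) = G² + G = G + G²)
p(W, V) = (6 + V)/(2 + W)
f(t) = -3 - 3*t
(f(1)*p(C(-5), -2))*3 = ((-3 - 3*1)*((6 - 2)/(2 - 5*(1 - 5))))*3 = ((-3 - 3)*(4/(2 - 5*(-4))))*3 = -6*4/(2 + 20)*3 = -6*4/22*3 = -3*4/11*3 = -6*2/11*3 = -12/11*3 = -36/11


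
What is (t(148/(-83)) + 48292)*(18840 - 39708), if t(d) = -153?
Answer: -1004564652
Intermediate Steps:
(t(148/(-83)) + 48292)*(18840 - 39708) = (-153 + 48292)*(18840 - 39708) = 48139*(-20868) = -1004564652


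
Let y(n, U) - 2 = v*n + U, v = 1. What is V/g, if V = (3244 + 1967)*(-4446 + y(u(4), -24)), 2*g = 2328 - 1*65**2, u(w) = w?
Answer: 46523808/1897 ≈ 24525.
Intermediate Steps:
y(n, U) = 2 + U + n (y(n, U) = 2 + (1*n + U) = 2 + (n + U) = 2 + (U + n) = 2 + U + n)
g = -1897/2 (g = (2328 - 1*65**2)/2 = (2328 - 1*4225)/2 = (2328 - 4225)/2 = (1/2)*(-1897) = -1897/2 ≈ -948.50)
V = -23261904 (V = (3244 + 1967)*(-4446 + (2 - 24 + 4)) = 5211*(-4446 - 18) = 5211*(-4464) = -23261904)
V/g = -23261904/(-1897/2) = -23261904*(-2/1897) = 46523808/1897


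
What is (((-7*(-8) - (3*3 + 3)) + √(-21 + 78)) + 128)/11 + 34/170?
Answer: 871/55 + √57/11 ≈ 16.523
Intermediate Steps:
(((-7*(-8) - (3*3 + 3)) + √(-21 + 78)) + 128)/11 + 34/170 = (((56 - (9 + 3)) + √57) + 128)*(1/11) + 34*(1/170) = (((56 - 1*12) + √57) + 128)*(1/11) + ⅕ = (((56 - 12) + √57) + 128)*(1/11) + ⅕ = ((44 + √57) + 128)*(1/11) + ⅕ = (172 + √57)*(1/11) + ⅕ = (172/11 + √57/11) + ⅕ = 871/55 + √57/11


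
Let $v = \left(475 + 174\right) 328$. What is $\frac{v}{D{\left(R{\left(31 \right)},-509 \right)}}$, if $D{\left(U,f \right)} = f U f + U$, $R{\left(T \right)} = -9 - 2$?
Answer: $- \frac{9676}{129541} \approx -0.074695$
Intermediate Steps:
$R{\left(T \right)} = -11$
$D{\left(U,f \right)} = U + U f^{2}$ ($D{\left(U,f \right)} = U f f + U = U f^{2} + U = U + U f^{2}$)
$v = 212872$ ($v = 649 \cdot 328 = 212872$)
$\frac{v}{D{\left(R{\left(31 \right)},-509 \right)}} = \frac{212872}{\left(-11\right) \left(1 + \left(-509\right)^{2}\right)} = \frac{212872}{\left(-11\right) \left(1 + 259081\right)} = \frac{212872}{\left(-11\right) 259082} = \frac{212872}{-2849902} = 212872 \left(- \frac{1}{2849902}\right) = - \frac{9676}{129541}$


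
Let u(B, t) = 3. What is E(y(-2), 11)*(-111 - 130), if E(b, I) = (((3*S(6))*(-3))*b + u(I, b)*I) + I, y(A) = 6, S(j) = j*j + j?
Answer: 535984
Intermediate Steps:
S(j) = j + j**2 (S(j) = j**2 + j = j + j**2)
E(b, I) = -378*b + 4*I (E(b, I) = (((3*(6*(1 + 6)))*(-3))*b + 3*I) + I = (((3*(6*7))*(-3))*b + 3*I) + I = (((3*42)*(-3))*b + 3*I) + I = ((126*(-3))*b + 3*I) + I = (-378*b + 3*I) + I = -378*b + 4*I)
E(y(-2), 11)*(-111 - 130) = (-378*6 + 4*11)*(-111 - 130) = (-2268 + 44)*(-241) = -2224*(-241) = 535984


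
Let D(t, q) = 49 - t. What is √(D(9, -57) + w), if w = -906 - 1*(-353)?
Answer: 3*I*√57 ≈ 22.65*I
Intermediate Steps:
w = -553 (w = -906 + 353 = -553)
√(D(9, -57) + w) = √((49 - 1*9) - 553) = √((49 - 9) - 553) = √(40 - 553) = √(-513) = 3*I*√57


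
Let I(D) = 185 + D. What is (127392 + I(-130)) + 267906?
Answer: 395353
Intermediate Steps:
(127392 + I(-130)) + 267906 = (127392 + (185 - 130)) + 267906 = (127392 + 55) + 267906 = 127447 + 267906 = 395353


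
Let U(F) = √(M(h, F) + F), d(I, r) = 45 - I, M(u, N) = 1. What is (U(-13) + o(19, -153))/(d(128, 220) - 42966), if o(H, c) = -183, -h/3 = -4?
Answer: 183/43049 - 2*I*√3/43049 ≈ 0.004251 - 8.0469e-5*I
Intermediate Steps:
h = 12 (h = -3*(-4) = 12)
U(F) = √(1 + F)
(U(-13) + o(19, -153))/(d(128, 220) - 42966) = (√(1 - 13) - 183)/((45 - 1*128) - 42966) = (√(-12) - 183)/((45 - 128) - 42966) = (2*I*√3 - 183)/(-83 - 42966) = (-183 + 2*I*√3)/(-43049) = (-183 + 2*I*√3)*(-1/43049) = 183/43049 - 2*I*√3/43049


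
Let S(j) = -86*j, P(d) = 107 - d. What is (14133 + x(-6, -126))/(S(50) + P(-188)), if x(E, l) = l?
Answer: -4669/1335 ≈ -3.4974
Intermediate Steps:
(14133 + x(-6, -126))/(S(50) + P(-188)) = (14133 - 126)/(-86*50 + (107 - 1*(-188))) = 14007/(-4300 + (107 + 188)) = 14007/(-4300 + 295) = 14007/(-4005) = 14007*(-1/4005) = -4669/1335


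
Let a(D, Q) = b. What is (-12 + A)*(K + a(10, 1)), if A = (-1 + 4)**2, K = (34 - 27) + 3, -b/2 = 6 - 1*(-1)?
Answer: 12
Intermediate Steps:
b = -14 (b = -2*(6 - 1*(-1)) = -2*(6 + 1) = -2*7 = -14)
a(D, Q) = -14
K = 10 (K = 7 + 3 = 10)
A = 9 (A = 3**2 = 9)
(-12 + A)*(K + a(10, 1)) = (-12 + 9)*(10 - 14) = -3*(-4) = 12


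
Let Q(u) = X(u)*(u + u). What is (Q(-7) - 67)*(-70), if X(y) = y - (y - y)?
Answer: -2170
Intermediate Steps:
X(y) = y (X(y) = y - 1*0 = y + 0 = y)
Q(u) = 2*u² (Q(u) = u*(u + u) = u*(2*u) = 2*u²)
(Q(-7) - 67)*(-70) = (2*(-7)² - 67)*(-70) = (2*49 - 67)*(-70) = (98 - 67)*(-70) = 31*(-70) = -2170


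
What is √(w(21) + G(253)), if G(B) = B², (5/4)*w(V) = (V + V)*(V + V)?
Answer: √1635505/5 ≈ 255.77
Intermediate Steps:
w(V) = 16*V²/5 (w(V) = 4*((V + V)*(V + V))/5 = 4*((2*V)*(2*V))/5 = 4*(4*V²)/5 = 16*V²/5)
√(w(21) + G(253)) = √((16/5)*21² + 253²) = √((16/5)*441 + 64009) = √(7056/5 + 64009) = √(327101/5) = √1635505/5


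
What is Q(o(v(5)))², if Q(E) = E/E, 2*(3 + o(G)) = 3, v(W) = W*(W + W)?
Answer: 1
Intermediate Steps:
v(W) = 2*W² (v(W) = W*(2*W) = 2*W²)
o(G) = -3/2 (o(G) = -3 + (½)*3 = -3 + 3/2 = -3/2)
Q(E) = 1
Q(o(v(5)))² = 1² = 1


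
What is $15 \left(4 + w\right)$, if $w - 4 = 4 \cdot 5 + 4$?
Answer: $480$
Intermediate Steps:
$w = 28$ ($w = 4 + \left(4 \cdot 5 + 4\right) = 4 + \left(20 + 4\right) = 4 + 24 = 28$)
$15 \left(4 + w\right) = 15 \left(4 + 28\right) = 15 \cdot 32 = 480$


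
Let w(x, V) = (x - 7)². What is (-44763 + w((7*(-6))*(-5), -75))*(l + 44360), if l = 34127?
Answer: -278942798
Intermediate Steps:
w(x, V) = (-7 + x)²
(-44763 + w((7*(-6))*(-5), -75))*(l + 44360) = (-44763 + (-7 + (7*(-6))*(-5))²)*(34127 + 44360) = (-44763 + (-7 - 42*(-5))²)*78487 = (-44763 + (-7 + 210)²)*78487 = (-44763 + 203²)*78487 = (-44763 + 41209)*78487 = -3554*78487 = -278942798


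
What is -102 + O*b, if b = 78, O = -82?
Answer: -6498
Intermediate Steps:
-102 + O*b = -102 - 82*78 = -102 - 6396 = -6498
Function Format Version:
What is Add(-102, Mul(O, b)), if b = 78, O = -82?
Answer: -6498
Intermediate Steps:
Add(-102, Mul(O, b)) = Add(-102, Mul(-82, 78)) = Add(-102, -6396) = -6498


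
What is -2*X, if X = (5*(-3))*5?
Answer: 150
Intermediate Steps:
X = -75 (X = -15*5 = -75)
-2*X = -2*(-75) = 150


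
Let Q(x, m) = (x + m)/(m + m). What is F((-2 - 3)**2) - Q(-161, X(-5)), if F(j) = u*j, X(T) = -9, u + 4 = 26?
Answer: 4865/9 ≈ 540.56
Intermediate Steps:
u = 22 (u = -4 + 26 = 22)
F(j) = 22*j
Q(x, m) = (m + x)/(2*m) (Q(x, m) = (m + x)/((2*m)) = (m + x)*(1/(2*m)) = (m + x)/(2*m))
F((-2 - 3)**2) - Q(-161, X(-5)) = 22*(-2 - 3)**2 - (-9 - 161)/(2*(-9)) = 22*(-5)**2 - (-1)*(-170)/(2*9) = 22*25 - 1*85/9 = 550 - 85/9 = 4865/9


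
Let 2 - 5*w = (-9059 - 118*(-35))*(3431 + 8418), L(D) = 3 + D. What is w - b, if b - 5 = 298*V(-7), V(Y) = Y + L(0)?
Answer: 58409658/5 ≈ 1.1682e+7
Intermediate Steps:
V(Y) = 3 + Y (V(Y) = Y + (3 + 0) = Y + 3 = 3 + Y)
b = -1187 (b = 5 + 298*(3 - 7) = 5 + 298*(-4) = 5 - 1192 = -1187)
w = 58403723/5 (w = ⅖ - (-9059 - 118*(-35))*(3431 + 8418)/5 = ⅖ - (-9059 + 4130)*11849/5 = ⅖ - (-4929)*11849/5 = ⅖ - ⅕*(-58403721) = ⅖ + 58403721/5 = 58403723/5 ≈ 1.1681e+7)
w - b = 58403723/5 - 1*(-1187) = 58403723/5 + 1187 = 58409658/5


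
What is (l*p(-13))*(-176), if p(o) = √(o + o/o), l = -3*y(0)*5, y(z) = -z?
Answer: 0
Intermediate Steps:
l = 0 (l = -(-3)*0*5 = -3*0*5 = 0*5 = 0)
p(o) = √(1 + o) (p(o) = √(o + 1) = √(1 + o))
(l*p(-13))*(-176) = (0*√(1 - 13))*(-176) = (0*√(-12))*(-176) = (0*(2*I*√3))*(-176) = 0*(-176) = 0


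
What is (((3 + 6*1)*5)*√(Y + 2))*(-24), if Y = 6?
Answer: -2160*√2 ≈ -3054.7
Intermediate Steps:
(((3 + 6*1)*5)*√(Y + 2))*(-24) = (((3 + 6*1)*5)*√(6 + 2))*(-24) = (((3 + 6)*5)*√8)*(-24) = ((9*5)*(2*√2))*(-24) = (45*(2*√2))*(-24) = (90*√2)*(-24) = -2160*√2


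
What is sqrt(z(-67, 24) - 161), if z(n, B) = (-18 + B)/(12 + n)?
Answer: I*sqrt(487355)/55 ≈ 12.693*I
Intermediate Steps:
z(n, B) = (-18 + B)/(12 + n)
sqrt(z(-67, 24) - 161) = sqrt((-18 + 24)/(12 - 67) - 161) = sqrt(6/(-55) - 161) = sqrt(-1/55*6 - 161) = sqrt(-6/55 - 161) = sqrt(-8861/55) = I*sqrt(487355)/55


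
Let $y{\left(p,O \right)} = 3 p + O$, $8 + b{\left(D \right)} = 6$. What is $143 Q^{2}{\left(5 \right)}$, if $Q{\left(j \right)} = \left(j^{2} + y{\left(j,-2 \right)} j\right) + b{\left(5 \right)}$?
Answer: $1107392$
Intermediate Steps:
$b{\left(D \right)} = -2$ ($b{\left(D \right)} = -8 + 6 = -2$)
$y{\left(p,O \right)} = O + 3 p$
$Q{\left(j \right)} = -2 + j^{2} + j \left(-2 + 3 j\right)$ ($Q{\left(j \right)} = \left(j^{2} + \left(-2 + 3 j\right) j\right) - 2 = \left(j^{2} + j \left(-2 + 3 j\right)\right) - 2 = -2 + j^{2} + j \left(-2 + 3 j\right)$)
$143 Q^{2}{\left(5 \right)} = 143 \left(-2 - 10 + 4 \cdot 5^{2}\right)^{2} = 143 \left(-2 - 10 + 4 \cdot 25\right)^{2} = 143 \left(-2 - 10 + 100\right)^{2} = 143 \cdot 88^{2} = 143 \cdot 7744 = 1107392$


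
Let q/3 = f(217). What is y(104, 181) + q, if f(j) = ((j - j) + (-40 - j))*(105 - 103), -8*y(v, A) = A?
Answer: -12517/8 ≈ -1564.6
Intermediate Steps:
y(v, A) = -A/8
f(j) = -80 - 2*j (f(j) = (0 + (-40 - j))*2 = (-40 - j)*2 = -80 - 2*j)
q = -1542 (q = 3*(-80 - 2*217) = 3*(-80 - 434) = 3*(-514) = -1542)
y(104, 181) + q = -1/8*181 - 1542 = -181/8 - 1542 = -12517/8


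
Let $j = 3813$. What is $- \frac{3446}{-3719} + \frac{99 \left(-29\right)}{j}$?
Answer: $\frac{820783}{4726849} \approx 0.17364$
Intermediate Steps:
$- \frac{3446}{-3719} + \frac{99 \left(-29\right)}{j} = - \frac{3446}{-3719} + \frac{99 \left(-29\right)}{3813} = \left(-3446\right) \left(- \frac{1}{3719}\right) - \frac{957}{1271} = \frac{3446}{3719} - \frac{957}{1271} = \frac{820783}{4726849}$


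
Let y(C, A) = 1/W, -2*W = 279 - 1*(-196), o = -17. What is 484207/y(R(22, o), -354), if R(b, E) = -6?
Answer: -229998325/2 ≈ -1.1500e+8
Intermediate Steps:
W = -475/2 (W = -(279 - 1*(-196))/2 = -(279 + 196)/2 = -½*475 = -475/2 ≈ -237.50)
y(C, A) = -2/475 (y(C, A) = 1/(-475/2) = -2/475)
484207/y(R(22, o), -354) = 484207/(-2/475) = 484207*(-475/2) = -229998325/2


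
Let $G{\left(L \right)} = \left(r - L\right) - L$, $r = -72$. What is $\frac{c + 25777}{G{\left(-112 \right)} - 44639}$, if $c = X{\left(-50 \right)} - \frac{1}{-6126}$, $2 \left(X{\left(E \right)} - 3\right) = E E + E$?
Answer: $- \frac{165432631}{272527362} \approx -0.60703$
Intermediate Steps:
$X{\left(E \right)} = 3 + \frac{E}{2} + \frac{E^{2}}{2}$ ($X{\left(E \right)} = 3 + \frac{E E + E}{2} = 3 + \frac{E^{2} + E}{2} = 3 + \frac{E + E^{2}}{2} = 3 + \left(\frac{E}{2} + \frac{E^{2}}{2}\right) = 3 + \frac{E}{2} + \frac{E^{2}}{2}$)
$G{\left(L \right)} = -72 - 2 L$ ($G{\left(L \right)} = \left(-72 - L\right) - L = -72 - 2 L$)
$c = \frac{7522729}{6126}$ ($c = \left(3 + \frac{1}{2} \left(-50\right) + \frac{\left(-50\right)^{2}}{2}\right) - \frac{1}{-6126} = \left(3 - 25 + \frac{1}{2} \cdot 2500\right) - - \frac{1}{6126} = \left(3 - 25 + 1250\right) + \frac{1}{6126} = 1228 + \frac{1}{6126} = \frac{7522729}{6126} \approx 1228.0$)
$\frac{c + 25777}{G{\left(-112 \right)} - 44639} = \frac{\frac{7522729}{6126} + 25777}{\left(-72 - -224\right) - 44639} = \frac{165432631}{6126 \left(\left(-72 + 224\right) - 44639\right)} = \frac{165432631}{6126 \left(152 - 44639\right)} = \frac{165432631}{6126 \left(-44487\right)} = \frac{165432631}{6126} \left(- \frac{1}{44487}\right) = - \frac{165432631}{272527362}$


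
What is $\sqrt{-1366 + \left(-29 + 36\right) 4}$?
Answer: $i \sqrt{1338} \approx 36.579 i$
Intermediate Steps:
$\sqrt{-1366 + \left(-29 + 36\right) 4} = \sqrt{-1366 + 7 \cdot 4} = \sqrt{-1366 + 28} = \sqrt{-1338} = i \sqrt{1338}$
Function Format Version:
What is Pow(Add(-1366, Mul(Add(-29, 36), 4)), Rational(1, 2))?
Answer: Mul(I, Pow(1338, Rational(1, 2))) ≈ Mul(36.579, I)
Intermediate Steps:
Pow(Add(-1366, Mul(Add(-29, 36), 4)), Rational(1, 2)) = Pow(Add(-1366, Mul(7, 4)), Rational(1, 2)) = Pow(Add(-1366, 28), Rational(1, 2)) = Pow(-1338, Rational(1, 2)) = Mul(I, Pow(1338, Rational(1, 2)))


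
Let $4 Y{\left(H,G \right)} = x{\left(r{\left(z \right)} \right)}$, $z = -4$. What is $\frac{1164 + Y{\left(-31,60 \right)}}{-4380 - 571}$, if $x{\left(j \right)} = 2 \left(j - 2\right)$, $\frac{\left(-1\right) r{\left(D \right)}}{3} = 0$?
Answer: $- \frac{1163}{4951} \approx -0.2349$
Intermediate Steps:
$r{\left(D \right)} = 0$ ($r{\left(D \right)} = \left(-3\right) 0 = 0$)
$x{\left(j \right)} = -4 + 2 j$ ($x{\left(j \right)} = 2 \left(-2 + j\right) = -4 + 2 j$)
$Y{\left(H,G \right)} = -1$ ($Y{\left(H,G \right)} = \frac{-4 + 2 \cdot 0}{4} = \frac{-4 + 0}{4} = \frac{1}{4} \left(-4\right) = -1$)
$\frac{1164 + Y{\left(-31,60 \right)}}{-4380 - 571} = \frac{1164 - 1}{-4380 - 571} = \frac{1163}{-4951} = 1163 \left(- \frac{1}{4951}\right) = - \frac{1163}{4951}$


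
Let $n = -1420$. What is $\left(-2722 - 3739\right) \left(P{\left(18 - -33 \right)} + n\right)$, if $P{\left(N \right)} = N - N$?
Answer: $9174620$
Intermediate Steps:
$P{\left(N \right)} = 0$
$\left(-2722 - 3739\right) \left(P{\left(18 - -33 \right)} + n\right) = \left(-2722 - 3739\right) \left(0 - 1420\right) = \left(-6461\right) \left(-1420\right) = 9174620$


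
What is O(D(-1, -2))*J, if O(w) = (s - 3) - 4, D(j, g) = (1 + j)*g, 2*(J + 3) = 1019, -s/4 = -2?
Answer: 1013/2 ≈ 506.50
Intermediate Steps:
s = 8 (s = -4*(-2) = 8)
J = 1013/2 (J = -3 + (½)*1019 = -3 + 1019/2 = 1013/2 ≈ 506.50)
D(j, g) = g*(1 + j)
O(w) = 1 (O(w) = (8 - 3) - 4 = 5 - 4 = 1)
O(D(-1, -2))*J = 1*(1013/2) = 1013/2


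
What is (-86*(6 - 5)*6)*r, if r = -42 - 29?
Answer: 36636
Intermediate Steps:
r = -71
(-86*(6 - 5)*6)*r = -86*(6 - 5)*6*(-71) = -86*6*(-71) = -516*(-71) = 36636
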